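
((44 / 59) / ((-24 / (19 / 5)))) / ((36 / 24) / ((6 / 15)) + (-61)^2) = -418 / 13185615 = -0.00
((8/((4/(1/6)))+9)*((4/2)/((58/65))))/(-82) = -910/3567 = -0.26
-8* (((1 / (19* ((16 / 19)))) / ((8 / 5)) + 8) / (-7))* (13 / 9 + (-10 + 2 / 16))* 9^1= -89229 / 128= -697.10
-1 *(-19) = 19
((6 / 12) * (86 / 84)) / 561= 43 / 47124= 0.00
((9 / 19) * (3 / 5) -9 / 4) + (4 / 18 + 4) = 7717 / 3420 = 2.26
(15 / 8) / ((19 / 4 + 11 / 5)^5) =6000000 / 51888844699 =0.00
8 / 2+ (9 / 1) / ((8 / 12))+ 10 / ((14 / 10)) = 345 / 14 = 24.64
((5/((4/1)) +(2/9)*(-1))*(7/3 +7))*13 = 3367/27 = 124.70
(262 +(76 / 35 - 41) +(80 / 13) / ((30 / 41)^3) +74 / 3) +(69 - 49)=17416849 / 61425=283.55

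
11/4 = 2.75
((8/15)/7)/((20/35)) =2/15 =0.13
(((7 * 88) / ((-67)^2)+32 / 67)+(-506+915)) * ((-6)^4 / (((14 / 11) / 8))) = 104853507264 / 31423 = 3336839.49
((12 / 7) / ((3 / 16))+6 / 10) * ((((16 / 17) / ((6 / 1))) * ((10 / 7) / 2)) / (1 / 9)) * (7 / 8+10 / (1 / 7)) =82863 / 119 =696.33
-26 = -26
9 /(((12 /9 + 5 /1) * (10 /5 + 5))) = 27 /133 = 0.20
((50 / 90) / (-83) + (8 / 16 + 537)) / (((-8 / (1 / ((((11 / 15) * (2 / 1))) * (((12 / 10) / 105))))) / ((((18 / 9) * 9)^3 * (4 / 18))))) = -18971229375 / 3652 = -5194750.65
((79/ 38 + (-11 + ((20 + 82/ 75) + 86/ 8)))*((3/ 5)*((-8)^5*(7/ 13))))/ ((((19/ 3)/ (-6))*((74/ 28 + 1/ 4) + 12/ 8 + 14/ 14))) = 42629.84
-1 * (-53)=53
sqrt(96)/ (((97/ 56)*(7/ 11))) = 8.89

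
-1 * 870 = -870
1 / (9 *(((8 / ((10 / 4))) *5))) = 1 / 144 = 0.01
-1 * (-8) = 8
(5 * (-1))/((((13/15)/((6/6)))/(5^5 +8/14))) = -126225/7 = -18032.14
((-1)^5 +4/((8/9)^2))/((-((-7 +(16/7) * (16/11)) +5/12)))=15015/12044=1.25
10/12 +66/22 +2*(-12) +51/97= -11431/582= -19.64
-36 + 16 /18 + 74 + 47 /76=27023 /684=39.51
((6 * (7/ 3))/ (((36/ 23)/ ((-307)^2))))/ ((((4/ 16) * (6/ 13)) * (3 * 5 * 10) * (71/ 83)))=16372842031/ 287550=56939.11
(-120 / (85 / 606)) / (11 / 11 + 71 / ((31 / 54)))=-450864 / 65705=-6.86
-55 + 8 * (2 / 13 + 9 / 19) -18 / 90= -61972 / 1235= -50.18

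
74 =74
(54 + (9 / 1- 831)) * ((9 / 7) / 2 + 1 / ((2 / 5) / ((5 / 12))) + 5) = -35936 / 7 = -5133.71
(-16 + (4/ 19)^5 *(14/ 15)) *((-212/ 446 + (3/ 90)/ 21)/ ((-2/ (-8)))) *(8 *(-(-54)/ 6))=33306491716352/ 15257331075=2182.98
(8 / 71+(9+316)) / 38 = 23083 / 2698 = 8.56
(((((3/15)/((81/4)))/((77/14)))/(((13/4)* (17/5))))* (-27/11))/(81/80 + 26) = -2560/173361903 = -0.00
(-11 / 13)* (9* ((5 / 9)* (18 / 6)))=-165 / 13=-12.69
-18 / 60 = -0.30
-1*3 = -3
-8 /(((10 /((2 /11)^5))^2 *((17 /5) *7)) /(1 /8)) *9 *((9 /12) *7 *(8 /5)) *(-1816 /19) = 25104384 /209444703653075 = 0.00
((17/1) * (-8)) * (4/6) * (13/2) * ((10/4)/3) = -4420/9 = -491.11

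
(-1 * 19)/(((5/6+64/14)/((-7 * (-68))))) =-379848/227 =-1673.34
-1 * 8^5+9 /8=-262135 /8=-32766.88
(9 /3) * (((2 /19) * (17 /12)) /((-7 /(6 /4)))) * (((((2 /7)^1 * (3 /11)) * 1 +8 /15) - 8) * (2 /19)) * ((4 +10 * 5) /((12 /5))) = 652851 /389158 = 1.68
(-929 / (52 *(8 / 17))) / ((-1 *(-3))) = -15793 / 1248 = -12.65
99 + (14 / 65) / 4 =12877 / 130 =99.05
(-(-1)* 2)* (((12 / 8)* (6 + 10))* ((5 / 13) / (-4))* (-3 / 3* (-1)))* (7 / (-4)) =105 / 13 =8.08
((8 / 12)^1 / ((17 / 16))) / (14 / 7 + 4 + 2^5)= 16 / 969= 0.02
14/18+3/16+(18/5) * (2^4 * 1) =42167/720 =58.57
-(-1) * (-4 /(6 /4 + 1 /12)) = -48 /19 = -2.53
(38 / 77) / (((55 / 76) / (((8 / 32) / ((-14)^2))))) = 361 / 415030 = 0.00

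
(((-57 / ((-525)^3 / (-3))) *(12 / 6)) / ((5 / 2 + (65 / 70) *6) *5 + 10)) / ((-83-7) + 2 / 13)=247 / 472834687500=0.00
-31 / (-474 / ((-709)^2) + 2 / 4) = -31166222 / 501733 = -62.12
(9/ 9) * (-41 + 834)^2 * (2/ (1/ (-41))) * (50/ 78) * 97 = -9618971050/ 3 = -3206323683.33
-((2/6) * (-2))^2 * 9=-4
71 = 71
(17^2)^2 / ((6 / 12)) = 167042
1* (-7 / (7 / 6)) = -6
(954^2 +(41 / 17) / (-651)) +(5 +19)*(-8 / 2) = 10071191299 / 11067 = 910020.00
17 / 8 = 2.12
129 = 129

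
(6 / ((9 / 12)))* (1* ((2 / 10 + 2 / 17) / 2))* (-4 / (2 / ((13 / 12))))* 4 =-936 / 85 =-11.01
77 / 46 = 1.67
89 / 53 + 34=1891 / 53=35.68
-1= -1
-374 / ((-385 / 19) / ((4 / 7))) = 2584 / 245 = 10.55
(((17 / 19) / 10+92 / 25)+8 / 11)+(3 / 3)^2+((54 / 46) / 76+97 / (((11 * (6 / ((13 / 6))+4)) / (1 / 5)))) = 5.77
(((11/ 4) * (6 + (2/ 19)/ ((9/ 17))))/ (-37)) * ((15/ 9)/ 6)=-14575/ 113886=-0.13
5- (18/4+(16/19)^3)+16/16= 12385/13718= 0.90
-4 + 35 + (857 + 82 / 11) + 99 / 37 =365539 / 407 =898.13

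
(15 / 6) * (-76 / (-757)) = 190 / 757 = 0.25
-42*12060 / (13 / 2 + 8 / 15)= -72017.06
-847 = -847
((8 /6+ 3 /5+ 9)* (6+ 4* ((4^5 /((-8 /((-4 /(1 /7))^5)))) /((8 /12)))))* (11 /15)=105975479931.20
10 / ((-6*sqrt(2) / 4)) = -10*sqrt(2) / 3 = -4.71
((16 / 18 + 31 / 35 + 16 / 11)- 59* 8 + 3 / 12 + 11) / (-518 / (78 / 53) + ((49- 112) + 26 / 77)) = 1.10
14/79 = 0.18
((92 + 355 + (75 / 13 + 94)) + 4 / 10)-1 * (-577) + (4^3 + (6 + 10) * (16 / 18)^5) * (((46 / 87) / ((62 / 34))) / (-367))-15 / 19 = 81083194202430994 / 72181601821485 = 1123.32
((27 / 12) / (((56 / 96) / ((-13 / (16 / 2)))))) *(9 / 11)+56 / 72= -24119 / 5544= -4.35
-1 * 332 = -332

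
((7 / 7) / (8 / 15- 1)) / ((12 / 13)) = -65 / 28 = -2.32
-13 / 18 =-0.72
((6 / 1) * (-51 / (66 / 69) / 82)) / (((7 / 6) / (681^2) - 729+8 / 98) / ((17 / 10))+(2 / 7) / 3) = 4078305422541 / 448126383393854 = 0.01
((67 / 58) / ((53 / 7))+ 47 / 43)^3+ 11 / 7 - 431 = -6911098500172046533 / 16166462389927976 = -427.50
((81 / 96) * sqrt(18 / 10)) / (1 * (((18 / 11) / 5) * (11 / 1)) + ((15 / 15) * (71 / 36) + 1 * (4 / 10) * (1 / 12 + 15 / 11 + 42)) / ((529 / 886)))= 4242051 * sqrt(5) / 301742416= 0.03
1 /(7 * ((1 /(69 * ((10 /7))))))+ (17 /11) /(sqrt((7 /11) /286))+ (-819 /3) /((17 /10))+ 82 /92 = -5579687 /38318+ 17 * sqrt(182) /7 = -112.85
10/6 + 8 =29/3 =9.67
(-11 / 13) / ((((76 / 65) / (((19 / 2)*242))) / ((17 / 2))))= -113135 / 8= -14141.88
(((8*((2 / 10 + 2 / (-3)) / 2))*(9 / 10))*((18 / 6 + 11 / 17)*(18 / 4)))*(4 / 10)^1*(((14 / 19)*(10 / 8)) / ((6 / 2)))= -3.39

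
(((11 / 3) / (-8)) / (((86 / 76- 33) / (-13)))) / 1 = -2717 / 14532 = -0.19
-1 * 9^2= -81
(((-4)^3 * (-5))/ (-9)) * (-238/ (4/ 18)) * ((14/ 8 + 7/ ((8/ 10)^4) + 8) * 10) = 20441225/ 2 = 10220612.50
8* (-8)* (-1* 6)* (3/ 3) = 384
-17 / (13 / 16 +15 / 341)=-92752 / 4673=-19.85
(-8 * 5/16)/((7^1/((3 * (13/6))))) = -2.32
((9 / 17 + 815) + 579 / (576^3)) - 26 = 854994717905 / 1082916864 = 789.53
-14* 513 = -7182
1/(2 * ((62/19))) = 19/124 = 0.15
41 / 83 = 0.49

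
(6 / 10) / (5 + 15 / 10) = 6 / 65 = 0.09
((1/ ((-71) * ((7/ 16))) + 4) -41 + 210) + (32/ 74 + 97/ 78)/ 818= 202944105809/ 1173291756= 172.97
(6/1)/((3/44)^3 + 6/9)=9.00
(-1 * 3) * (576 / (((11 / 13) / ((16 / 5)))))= -359424 / 55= -6534.98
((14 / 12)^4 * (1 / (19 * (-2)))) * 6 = -2401 / 8208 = -0.29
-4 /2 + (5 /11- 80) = -897 /11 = -81.55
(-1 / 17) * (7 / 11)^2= -0.02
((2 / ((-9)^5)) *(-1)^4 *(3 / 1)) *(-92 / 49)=184 / 964467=0.00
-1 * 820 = -820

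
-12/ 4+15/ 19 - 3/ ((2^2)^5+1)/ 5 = -215307/ 97375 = -2.21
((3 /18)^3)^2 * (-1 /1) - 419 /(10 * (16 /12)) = -7330829 /233280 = -31.43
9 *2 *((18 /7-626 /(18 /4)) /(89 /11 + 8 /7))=-189244 /711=-266.17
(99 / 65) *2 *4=792 / 65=12.18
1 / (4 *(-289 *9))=-1 / 10404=-0.00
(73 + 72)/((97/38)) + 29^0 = 5607/97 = 57.80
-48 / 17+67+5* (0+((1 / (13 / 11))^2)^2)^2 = 908182721496 / 13867422257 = 65.49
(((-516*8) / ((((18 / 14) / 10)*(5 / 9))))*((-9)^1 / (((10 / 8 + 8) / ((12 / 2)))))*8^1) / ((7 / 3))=42799104 / 37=1156732.54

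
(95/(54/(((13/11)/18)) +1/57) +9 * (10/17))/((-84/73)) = -4.70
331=331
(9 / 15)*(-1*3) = -9 / 5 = -1.80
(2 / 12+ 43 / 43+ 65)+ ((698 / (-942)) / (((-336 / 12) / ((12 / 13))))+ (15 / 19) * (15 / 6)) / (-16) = 1721015095 / 26059488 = 66.04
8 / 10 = 4 / 5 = 0.80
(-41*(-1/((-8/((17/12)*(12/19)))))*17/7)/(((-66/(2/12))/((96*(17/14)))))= 201433/61446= 3.28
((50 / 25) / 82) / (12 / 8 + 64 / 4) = 2 / 1435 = 0.00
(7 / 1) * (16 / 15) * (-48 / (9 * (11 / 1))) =-1792 / 495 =-3.62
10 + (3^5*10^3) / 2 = 121510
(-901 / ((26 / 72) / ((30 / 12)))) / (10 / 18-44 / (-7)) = -5108670 / 5603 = -911.77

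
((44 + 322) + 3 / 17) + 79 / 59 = 368618 / 1003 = 367.52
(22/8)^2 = 121/16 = 7.56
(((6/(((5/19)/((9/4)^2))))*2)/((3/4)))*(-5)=-1539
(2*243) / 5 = 486 / 5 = 97.20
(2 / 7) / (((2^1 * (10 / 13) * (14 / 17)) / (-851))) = -188071 / 980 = -191.91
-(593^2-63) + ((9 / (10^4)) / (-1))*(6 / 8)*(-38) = -7031719487 / 20000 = -351585.97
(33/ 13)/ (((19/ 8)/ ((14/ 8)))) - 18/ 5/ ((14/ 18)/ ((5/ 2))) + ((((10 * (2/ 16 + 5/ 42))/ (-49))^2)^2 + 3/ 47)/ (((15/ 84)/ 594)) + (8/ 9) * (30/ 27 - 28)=53174575051669572337/ 297494028626951520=178.74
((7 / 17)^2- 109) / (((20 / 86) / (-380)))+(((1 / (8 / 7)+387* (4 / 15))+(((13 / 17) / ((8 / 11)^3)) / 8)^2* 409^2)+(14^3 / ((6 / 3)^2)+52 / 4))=188961.35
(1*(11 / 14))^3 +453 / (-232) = -29195 / 19894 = -1.47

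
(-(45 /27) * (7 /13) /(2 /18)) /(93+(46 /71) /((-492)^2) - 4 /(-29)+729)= -26166513240 /2663450291983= -0.01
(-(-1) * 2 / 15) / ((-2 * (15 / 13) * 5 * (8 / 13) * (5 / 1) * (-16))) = 0.00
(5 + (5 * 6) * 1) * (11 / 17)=385 / 17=22.65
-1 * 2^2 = -4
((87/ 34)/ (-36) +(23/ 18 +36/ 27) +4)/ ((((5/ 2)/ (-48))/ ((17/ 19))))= -112.35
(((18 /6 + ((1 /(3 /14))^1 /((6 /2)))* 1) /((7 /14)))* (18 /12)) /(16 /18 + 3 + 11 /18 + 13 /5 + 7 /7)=410 /243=1.69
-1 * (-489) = 489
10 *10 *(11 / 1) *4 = 4400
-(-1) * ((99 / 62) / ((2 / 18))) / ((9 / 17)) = 1683 / 62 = 27.15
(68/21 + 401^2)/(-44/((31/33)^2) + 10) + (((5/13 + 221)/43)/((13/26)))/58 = -52605465285391/13040549886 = -4033.99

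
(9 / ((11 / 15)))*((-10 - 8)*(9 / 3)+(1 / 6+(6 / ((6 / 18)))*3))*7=315 / 22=14.32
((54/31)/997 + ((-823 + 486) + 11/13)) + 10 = -131044978/401791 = -326.15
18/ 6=3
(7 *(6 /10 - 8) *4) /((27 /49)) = -50764 /135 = -376.03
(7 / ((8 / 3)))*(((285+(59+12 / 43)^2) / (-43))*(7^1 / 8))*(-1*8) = 1623.41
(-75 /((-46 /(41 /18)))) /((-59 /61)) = -62525 /16284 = -3.84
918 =918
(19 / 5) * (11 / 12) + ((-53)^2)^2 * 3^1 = 1420286789 / 60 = 23671446.48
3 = 3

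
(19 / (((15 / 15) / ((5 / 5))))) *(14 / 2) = 133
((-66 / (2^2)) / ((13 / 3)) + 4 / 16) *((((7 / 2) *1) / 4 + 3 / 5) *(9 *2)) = -19647 / 208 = -94.46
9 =9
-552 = -552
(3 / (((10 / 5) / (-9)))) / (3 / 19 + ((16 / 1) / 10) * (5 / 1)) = -513 / 310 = -1.65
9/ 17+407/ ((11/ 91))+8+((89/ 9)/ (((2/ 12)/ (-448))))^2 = 108105310568/ 153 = 706570657.31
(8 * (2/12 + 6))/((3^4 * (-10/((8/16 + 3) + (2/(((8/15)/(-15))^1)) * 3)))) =24457/2430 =10.06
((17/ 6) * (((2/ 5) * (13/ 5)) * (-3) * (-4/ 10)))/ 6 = 221/ 375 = 0.59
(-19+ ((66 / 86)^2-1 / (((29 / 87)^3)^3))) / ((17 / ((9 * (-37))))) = 12130493697 / 31433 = 385915.87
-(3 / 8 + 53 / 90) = -347 / 360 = -0.96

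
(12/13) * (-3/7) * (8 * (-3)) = 864/91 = 9.49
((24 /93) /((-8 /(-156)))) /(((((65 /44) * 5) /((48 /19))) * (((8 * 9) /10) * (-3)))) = -704 /8835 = -0.08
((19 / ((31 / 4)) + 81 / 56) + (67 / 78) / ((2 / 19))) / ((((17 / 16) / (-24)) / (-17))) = 4630.39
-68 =-68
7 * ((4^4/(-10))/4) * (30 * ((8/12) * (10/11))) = -8960/11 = -814.55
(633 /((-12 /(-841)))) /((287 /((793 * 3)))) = 422155929 /1148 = 367731.65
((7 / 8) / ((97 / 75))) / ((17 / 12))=1575 / 3298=0.48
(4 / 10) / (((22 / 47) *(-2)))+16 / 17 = 961 / 1870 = 0.51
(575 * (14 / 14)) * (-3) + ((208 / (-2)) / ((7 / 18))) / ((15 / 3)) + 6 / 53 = -3298881 / 1855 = -1778.37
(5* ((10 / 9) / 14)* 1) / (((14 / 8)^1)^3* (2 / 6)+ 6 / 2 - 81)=-1600 / 307293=-0.01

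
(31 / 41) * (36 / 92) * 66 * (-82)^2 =3019896 / 23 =131299.83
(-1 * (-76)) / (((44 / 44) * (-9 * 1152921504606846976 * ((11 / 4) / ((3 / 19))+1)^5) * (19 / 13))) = -27 / 11414524063389119217139712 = -0.00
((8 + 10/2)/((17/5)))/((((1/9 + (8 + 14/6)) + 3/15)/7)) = 20475/8143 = 2.51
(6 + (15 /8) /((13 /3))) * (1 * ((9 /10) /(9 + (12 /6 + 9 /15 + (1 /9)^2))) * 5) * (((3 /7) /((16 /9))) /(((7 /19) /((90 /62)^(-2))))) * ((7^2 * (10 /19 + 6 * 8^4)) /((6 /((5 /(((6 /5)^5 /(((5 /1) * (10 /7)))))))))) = 3908970432109375 /1752977408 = 2229903.49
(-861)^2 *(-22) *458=-7469550396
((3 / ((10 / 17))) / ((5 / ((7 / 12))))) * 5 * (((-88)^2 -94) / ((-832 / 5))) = -455175 / 3328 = -136.77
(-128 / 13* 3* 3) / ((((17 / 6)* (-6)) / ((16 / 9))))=2048 / 221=9.27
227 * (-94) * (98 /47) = -44492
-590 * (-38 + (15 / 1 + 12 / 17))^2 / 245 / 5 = -16949638 / 70805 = -239.38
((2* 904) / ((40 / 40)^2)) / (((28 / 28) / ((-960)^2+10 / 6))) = 4998767440 / 3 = 1666255813.33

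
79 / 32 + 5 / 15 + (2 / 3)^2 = 935 / 288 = 3.25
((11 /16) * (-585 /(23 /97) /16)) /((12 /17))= -3537105 /23552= -150.18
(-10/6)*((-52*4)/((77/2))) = 2080/231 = 9.00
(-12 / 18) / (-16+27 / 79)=158 / 3711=0.04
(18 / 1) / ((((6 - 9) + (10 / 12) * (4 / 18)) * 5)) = -243 / 190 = -1.28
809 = 809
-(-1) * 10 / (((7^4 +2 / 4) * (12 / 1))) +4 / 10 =28843 / 72045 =0.40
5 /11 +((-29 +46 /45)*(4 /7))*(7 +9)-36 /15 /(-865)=-765309949 /2997225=-255.34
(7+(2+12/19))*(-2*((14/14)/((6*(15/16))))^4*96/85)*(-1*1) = 15990784/735834375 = 0.02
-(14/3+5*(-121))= 600.33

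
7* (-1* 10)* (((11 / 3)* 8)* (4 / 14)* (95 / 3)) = -167200 / 9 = -18577.78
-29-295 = -324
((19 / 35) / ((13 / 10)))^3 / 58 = 27436 / 21853559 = 0.00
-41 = -41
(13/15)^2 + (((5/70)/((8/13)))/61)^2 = 7888319881/10502150400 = 0.75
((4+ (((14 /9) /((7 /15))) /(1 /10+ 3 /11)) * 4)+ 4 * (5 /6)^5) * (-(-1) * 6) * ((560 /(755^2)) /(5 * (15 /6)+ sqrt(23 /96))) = 7387835840 /378030068739- 369391792 * sqrt(138) /5670451031085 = 0.02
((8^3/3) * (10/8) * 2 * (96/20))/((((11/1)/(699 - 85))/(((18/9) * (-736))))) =-1850998784/11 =-168272616.73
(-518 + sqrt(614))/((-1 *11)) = 518/11 - sqrt(614)/11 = 44.84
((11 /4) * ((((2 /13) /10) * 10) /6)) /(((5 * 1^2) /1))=11 /780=0.01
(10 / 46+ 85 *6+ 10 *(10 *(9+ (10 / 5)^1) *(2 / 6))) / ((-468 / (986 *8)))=-119315860 / 8073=-14779.62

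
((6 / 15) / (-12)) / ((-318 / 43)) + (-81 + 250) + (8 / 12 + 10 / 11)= 17900693 / 104940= 170.58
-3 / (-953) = 3 / 953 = 0.00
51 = 51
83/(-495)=-83/495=-0.17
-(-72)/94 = 36/47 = 0.77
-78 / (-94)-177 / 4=-8163 / 188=-43.42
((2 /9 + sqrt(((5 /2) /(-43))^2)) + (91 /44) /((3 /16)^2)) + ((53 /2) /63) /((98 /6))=86345150 /1460151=59.13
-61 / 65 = -0.94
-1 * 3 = -3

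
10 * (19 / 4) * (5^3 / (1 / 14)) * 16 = 1330000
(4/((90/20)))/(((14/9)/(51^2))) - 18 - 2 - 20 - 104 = 9396/7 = 1342.29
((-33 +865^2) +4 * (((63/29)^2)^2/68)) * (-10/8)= -44980547570725/48095108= -935241.64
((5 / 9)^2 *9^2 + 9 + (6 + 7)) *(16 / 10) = 376 / 5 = 75.20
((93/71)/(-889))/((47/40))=-3720/2966593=-0.00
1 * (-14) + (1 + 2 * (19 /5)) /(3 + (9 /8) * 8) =-13.28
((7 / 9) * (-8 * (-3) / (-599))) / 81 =-56 / 145557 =-0.00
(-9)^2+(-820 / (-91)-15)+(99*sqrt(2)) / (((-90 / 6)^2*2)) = 11*sqrt(2) / 50+6826 / 91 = 75.32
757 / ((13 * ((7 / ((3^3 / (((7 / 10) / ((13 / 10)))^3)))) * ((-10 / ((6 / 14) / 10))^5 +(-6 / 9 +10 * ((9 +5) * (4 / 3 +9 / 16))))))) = -258267204 / 124164944567856451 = -0.00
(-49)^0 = 1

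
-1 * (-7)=7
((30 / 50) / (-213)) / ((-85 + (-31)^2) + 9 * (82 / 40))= -4 / 1270119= -0.00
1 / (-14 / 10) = -5 / 7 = -0.71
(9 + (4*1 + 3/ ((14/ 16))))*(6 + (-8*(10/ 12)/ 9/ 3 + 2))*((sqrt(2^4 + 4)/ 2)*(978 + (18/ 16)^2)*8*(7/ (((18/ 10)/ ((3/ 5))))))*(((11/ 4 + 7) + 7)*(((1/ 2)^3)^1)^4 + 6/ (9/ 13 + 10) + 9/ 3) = 3062529528087965*sqrt(5)/ 368934912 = 18561605.27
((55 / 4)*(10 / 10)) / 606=55 / 2424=0.02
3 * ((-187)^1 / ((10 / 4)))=-1122 / 5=-224.40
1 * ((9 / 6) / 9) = 1 / 6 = 0.17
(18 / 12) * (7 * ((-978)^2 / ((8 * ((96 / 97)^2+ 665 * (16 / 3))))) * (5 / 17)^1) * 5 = 520.39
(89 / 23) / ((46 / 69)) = 267 / 46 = 5.80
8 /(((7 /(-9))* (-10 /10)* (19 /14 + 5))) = 144 /89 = 1.62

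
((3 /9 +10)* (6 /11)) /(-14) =-31 /77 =-0.40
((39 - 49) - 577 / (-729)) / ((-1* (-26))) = -6713 / 18954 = -0.35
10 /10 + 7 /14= 3 /2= 1.50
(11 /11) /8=1 /8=0.12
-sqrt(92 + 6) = -7 * sqrt(2) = -9.90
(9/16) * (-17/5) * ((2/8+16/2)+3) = -1377/64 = -21.52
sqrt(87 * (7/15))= sqrt(1015)/5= 6.37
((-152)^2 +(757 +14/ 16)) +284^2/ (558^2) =14859619007/ 622728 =23862.13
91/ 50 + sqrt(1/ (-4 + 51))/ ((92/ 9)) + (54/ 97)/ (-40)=9 * sqrt(47)/ 4324 + 17519/ 9700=1.82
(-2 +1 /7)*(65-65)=0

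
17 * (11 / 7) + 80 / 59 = 11593 / 413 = 28.07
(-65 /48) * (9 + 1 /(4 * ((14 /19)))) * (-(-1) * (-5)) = 169975 /2688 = 63.23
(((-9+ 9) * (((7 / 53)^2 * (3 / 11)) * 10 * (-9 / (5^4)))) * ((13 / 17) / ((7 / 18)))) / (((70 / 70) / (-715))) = 0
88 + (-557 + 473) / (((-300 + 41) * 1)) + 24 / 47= 154484 / 1739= 88.83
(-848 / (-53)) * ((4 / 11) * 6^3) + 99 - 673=7510 / 11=682.73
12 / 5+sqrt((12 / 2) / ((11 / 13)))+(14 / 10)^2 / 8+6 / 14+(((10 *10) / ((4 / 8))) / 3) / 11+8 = sqrt(858) / 11+791599 / 46200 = 19.80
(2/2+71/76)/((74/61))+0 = 8967/5624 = 1.59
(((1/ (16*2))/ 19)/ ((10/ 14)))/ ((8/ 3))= 21/ 24320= 0.00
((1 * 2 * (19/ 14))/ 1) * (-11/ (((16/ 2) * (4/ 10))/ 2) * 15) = -15675/ 56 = -279.91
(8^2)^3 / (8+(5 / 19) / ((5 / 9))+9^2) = 2929.84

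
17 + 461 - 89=389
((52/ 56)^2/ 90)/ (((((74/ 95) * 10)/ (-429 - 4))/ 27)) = -4171089/ 290080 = -14.38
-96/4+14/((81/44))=-16.40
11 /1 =11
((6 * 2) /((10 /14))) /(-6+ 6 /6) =-84 /25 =-3.36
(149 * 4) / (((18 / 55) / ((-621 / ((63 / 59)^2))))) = -1312232570 / 1323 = -991861.35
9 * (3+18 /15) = 189 /5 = 37.80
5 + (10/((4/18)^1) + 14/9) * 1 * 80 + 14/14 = 33574/9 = 3730.44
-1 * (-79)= 79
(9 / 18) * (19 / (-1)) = -19 / 2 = -9.50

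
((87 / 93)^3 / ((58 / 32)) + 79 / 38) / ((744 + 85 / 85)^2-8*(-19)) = 0.00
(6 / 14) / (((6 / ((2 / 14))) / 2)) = 1 / 49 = 0.02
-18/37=-0.49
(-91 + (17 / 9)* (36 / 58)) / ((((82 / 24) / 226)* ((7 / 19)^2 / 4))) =-10201513440 / 58261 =-175100.21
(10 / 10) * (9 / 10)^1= 9 / 10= 0.90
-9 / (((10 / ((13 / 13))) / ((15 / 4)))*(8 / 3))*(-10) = 405 / 32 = 12.66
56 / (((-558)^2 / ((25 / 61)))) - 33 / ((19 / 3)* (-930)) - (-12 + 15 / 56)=296508598919 / 25260961320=11.74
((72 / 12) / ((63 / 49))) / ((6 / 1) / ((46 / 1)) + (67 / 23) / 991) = 159551 / 4560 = 34.99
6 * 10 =60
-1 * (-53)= 53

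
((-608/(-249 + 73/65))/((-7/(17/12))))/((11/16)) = -0.72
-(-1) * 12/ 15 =4/ 5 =0.80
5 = 5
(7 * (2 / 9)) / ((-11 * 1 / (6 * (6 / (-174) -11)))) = 8960 / 957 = 9.36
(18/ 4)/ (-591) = -3/ 394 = -0.01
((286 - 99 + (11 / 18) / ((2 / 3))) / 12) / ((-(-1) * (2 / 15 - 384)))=-11275 / 276384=-0.04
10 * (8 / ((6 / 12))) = 160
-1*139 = -139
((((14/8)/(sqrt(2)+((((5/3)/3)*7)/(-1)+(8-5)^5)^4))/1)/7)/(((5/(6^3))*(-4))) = -949823430269119488/1149947847432734393169071035+1162261467*sqrt(2)/4599791389730937572676284140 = -0.00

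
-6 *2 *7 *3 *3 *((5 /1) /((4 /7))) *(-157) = 1038555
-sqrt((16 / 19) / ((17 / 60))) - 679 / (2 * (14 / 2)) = -97 / 2 - 8 * sqrt(4845) / 323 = -50.22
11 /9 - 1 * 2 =-7 /9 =-0.78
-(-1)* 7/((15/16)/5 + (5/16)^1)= 14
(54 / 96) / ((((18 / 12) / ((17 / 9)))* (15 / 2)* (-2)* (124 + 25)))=-17 / 53640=-0.00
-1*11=-11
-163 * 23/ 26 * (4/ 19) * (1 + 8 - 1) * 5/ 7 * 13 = -299920/ 133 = -2255.04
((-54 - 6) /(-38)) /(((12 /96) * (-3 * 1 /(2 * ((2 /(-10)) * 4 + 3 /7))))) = 416 /133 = 3.13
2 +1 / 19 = 2.05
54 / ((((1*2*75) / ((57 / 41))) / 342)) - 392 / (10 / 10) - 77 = -305279 / 1025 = -297.83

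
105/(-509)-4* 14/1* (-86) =2451239/509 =4815.79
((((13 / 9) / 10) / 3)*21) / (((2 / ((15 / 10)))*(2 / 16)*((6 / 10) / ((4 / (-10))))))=-182 / 45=-4.04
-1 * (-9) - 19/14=107/14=7.64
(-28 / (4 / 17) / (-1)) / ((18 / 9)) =119 / 2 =59.50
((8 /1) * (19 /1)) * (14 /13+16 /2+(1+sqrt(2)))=152 * sqrt(2)+19912 /13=1746.65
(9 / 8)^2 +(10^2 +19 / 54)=175595 / 1728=101.62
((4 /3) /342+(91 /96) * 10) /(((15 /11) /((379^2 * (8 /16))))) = 122986429687 /246240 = 499457.56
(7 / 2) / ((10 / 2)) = 7 / 10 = 0.70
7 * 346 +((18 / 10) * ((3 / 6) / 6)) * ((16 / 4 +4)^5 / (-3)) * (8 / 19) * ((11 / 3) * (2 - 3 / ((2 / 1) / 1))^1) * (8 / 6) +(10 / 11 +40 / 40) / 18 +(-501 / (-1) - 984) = 4755161 / 18810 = 252.80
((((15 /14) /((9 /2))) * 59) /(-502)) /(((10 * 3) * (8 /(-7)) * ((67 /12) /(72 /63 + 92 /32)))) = 4425 /7534016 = 0.00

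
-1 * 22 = -22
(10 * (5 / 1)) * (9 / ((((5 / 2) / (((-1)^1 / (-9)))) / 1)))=20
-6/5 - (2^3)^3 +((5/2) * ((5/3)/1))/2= -30667/60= -511.12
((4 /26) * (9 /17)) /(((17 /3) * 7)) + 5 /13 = 10169 /26299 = 0.39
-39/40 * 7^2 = -1911/40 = -47.78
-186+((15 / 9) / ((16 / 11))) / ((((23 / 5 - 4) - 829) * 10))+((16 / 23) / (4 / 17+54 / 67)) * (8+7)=-954386738113 / 5423302848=-175.98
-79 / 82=-0.96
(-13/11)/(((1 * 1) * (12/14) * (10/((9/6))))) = -91/440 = -0.21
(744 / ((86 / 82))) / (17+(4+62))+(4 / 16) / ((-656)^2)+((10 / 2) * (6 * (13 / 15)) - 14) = 126229601777 / 6143476736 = 20.55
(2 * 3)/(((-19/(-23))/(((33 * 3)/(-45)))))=-1518/95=-15.98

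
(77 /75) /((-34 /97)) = -7469 /2550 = -2.93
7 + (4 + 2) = 13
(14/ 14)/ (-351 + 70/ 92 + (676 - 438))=-0.01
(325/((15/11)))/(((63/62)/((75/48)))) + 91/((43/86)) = 829309/1512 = 548.48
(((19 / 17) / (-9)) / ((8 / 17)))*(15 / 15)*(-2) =19 / 36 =0.53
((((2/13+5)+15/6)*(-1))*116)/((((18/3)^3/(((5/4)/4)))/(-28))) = 201985/5616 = 35.97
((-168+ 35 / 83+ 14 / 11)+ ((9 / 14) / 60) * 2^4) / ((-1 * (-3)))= -5308817 / 95865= -55.38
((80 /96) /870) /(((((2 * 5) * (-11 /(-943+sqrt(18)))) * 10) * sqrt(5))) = sqrt(5) * (943 -3 * sqrt(2)) /5742000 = 0.00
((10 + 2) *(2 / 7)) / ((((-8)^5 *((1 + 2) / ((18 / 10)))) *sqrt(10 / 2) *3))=-3 *sqrt(5) / 716800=-0.00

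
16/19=0.84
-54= -54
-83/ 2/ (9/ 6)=-83/ 3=-27.67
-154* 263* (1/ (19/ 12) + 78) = -60509988/ 19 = -3184736.21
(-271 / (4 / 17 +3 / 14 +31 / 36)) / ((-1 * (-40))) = -290241 / 56150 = -5.17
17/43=0.40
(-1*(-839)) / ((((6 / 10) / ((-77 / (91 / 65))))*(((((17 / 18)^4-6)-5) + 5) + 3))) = 733957200 / 21037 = 34888.87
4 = 4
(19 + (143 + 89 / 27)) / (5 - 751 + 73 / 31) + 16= 9820543 / 622431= 15.78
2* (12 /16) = 3 /2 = 1.50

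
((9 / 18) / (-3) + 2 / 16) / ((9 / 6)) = -1 / 36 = -0.03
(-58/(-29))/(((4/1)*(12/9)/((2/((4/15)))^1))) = 45/16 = 2.81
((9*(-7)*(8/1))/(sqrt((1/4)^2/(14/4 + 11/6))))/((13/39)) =-8064*sqrt(3) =-13967.26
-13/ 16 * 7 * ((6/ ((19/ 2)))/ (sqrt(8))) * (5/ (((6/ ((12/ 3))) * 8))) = -455 * sqrt(2)/ 1216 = -0.53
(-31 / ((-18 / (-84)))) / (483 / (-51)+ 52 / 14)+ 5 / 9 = 158363 / 6165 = 25.69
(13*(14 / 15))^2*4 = 588.87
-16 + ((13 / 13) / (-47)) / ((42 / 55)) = -31639 / 1974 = -16.03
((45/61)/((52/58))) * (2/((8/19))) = 24795/6344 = 3.91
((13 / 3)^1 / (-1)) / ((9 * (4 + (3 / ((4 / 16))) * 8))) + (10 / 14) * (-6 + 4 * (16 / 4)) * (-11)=-1485091 / 18900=-78.58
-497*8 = -3976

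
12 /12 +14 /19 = 33 /19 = 1.74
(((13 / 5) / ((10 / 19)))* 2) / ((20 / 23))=5681 / 500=11.36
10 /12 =5 /6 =0.83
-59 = -59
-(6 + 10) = -16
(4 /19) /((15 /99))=132 /95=1.39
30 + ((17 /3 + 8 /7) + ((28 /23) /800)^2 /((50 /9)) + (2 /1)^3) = 995578009261 /22218000000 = 44.81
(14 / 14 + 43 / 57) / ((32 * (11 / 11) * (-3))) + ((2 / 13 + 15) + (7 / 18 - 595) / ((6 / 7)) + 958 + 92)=19816139 / 53352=371.42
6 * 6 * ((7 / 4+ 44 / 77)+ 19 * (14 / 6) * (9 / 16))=27477 / 28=981.32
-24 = -24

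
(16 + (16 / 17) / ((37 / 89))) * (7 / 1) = 80416 / 629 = 127.85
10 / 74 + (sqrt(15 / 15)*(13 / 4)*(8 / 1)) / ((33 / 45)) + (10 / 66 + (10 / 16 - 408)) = -3630119 / 9768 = -371.63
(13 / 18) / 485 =13 / 8730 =0.00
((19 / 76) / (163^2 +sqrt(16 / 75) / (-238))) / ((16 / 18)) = 5355 * sqrt(3) / 11995699737025136 +253964436075 / 23991399474050272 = 0.00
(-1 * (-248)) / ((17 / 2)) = 496 / 17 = 29.18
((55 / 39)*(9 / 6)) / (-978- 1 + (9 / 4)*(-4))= -55 / 25688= -0.00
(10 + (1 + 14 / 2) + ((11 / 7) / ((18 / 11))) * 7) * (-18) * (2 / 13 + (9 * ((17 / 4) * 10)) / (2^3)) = -21345.02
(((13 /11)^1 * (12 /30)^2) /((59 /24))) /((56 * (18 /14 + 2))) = 156 /373175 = 0.00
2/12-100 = -599/6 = -99.83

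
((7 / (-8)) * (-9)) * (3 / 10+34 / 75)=2373 / 400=5.93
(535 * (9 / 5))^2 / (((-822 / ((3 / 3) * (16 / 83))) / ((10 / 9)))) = -2747760 / 11371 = -241.65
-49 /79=-0.62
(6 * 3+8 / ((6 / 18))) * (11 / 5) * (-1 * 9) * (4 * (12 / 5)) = -199584 / 25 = -7983.36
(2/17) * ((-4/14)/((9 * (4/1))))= -1/1071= -0.00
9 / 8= 1.12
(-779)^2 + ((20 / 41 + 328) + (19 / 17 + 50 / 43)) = 18197545066 / 29971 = 607171.77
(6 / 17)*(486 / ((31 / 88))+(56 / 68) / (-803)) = 3502953204 / 7194077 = 486.92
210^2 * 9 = 396900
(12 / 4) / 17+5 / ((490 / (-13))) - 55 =-54.96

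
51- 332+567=286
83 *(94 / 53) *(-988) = -145441.06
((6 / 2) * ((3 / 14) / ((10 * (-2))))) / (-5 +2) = 3 / 280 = 0.01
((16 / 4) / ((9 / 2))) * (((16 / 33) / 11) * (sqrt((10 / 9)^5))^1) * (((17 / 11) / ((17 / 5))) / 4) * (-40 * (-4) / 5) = 0.19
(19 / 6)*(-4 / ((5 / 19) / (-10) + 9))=-1444 / 1023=-1.41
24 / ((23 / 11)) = 264 / 23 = 11.48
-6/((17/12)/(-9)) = 648/17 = 38.12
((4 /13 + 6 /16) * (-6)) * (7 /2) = -1491 /104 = -14.34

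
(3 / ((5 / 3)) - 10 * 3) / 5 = -141 / 25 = -5.64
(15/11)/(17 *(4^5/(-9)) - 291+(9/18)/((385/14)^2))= -0.00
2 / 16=1 / 8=0.12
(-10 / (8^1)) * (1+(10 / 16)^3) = -1.56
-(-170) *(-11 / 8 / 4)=-935 / 16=-58.44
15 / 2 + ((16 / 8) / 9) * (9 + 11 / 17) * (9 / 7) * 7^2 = 4847 / 34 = 142.56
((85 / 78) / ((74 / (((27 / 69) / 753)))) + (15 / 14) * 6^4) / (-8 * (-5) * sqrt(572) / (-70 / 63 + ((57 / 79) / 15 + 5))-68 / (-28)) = -22470342848836915595 / 393400186137988240172 + 47002881646294457625 * sqrt(143) / 98350046534497060043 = 5.66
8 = 8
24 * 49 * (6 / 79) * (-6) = -42336 / 79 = -535.90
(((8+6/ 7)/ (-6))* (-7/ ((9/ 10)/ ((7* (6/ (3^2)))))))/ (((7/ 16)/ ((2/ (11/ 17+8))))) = 337280/ 11907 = 28.33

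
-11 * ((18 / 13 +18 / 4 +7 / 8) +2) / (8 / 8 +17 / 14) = -70147 / 1612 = -43.52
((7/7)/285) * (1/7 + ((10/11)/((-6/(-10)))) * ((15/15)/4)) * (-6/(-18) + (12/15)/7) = 11327/13825350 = 0.00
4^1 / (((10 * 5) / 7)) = 0.56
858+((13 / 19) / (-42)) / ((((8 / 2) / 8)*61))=20882849 / 24339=858.00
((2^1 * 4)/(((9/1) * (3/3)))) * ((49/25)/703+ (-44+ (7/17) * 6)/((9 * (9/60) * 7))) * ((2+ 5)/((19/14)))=-27776175056/1379444175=-20.14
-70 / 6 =-35 / 3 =-11.67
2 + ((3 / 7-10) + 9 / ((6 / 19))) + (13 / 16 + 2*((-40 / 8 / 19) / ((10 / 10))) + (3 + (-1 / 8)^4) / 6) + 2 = 77514373 / 3268608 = 23.71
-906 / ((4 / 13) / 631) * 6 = -11147877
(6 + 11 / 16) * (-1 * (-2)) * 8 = 107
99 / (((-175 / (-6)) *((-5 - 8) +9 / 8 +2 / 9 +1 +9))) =-42768 / 20825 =-2.05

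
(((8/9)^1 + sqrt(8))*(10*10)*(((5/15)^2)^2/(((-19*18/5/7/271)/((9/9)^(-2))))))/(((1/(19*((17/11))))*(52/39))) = -4031125*sqrt(2)/2673- 16124500/24057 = -2803.02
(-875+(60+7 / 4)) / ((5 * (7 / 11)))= -35783 / 140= -255.59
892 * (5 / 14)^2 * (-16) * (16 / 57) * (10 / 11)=-14272000 / 30723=-464.54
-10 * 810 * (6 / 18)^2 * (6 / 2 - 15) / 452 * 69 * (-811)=-151089300 / 113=-1337073.45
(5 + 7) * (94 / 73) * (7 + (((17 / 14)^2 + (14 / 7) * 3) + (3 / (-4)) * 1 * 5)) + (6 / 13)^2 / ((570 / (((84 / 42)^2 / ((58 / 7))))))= 275988255048 / 1665433315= 165.72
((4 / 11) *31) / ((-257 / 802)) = -99448 / 2827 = -35.18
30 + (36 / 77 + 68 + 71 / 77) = 99.39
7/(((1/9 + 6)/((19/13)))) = 1197/715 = 1.67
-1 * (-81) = 81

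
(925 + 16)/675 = 941/675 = 1.39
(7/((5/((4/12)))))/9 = 0.05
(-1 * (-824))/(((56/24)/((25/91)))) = 61800/637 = 97.02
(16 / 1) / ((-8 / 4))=-8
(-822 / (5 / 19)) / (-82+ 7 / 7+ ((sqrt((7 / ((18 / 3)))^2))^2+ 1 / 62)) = 17429688 / 444295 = 39.23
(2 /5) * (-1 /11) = -2 /55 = -0.04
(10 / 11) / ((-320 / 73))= -73 / 352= -0.21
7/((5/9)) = 63/5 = 12.60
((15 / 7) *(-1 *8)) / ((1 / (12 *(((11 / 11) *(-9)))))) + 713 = 17951 / 7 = 2564.43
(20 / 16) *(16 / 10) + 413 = 415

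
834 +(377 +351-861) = 701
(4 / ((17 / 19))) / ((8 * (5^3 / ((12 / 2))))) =57 / 2125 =0.03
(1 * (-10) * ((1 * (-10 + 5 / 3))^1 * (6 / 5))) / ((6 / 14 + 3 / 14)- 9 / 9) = -280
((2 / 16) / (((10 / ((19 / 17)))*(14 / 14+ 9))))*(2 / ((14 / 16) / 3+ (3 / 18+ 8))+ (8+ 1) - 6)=12483 / 2760800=0.00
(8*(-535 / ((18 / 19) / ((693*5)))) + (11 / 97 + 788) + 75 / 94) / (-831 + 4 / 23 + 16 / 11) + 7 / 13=469442135550929 / 24872107754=18874.24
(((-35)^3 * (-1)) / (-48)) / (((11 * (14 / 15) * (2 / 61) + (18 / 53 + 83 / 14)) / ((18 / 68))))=-43663685625 / 1219702672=-35.80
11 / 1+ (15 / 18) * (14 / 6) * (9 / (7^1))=27 / 2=13.50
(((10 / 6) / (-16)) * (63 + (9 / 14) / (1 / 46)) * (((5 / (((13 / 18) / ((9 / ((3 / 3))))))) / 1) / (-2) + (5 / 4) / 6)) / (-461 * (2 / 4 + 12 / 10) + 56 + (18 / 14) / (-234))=-2172375 / 5297696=-0.41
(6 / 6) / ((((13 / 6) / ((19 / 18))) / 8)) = 152 / 39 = 3.90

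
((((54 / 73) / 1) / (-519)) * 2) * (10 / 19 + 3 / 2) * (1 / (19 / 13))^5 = -514612098 / 594142431149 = -0.00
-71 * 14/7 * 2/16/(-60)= 0.30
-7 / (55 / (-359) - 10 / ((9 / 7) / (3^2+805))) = 0.00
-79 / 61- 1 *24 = -1543 / 61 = -25.30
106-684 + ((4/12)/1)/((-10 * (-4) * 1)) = -577.99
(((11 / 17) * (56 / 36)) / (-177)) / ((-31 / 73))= 11242 / 839511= 0.01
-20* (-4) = 80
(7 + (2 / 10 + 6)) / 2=33 / 5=6.60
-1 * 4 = -4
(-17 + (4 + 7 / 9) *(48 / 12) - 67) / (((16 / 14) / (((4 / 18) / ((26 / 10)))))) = -5110 / 1053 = -4.85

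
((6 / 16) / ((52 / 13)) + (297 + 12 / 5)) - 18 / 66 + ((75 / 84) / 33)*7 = 143717 / 480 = 299.41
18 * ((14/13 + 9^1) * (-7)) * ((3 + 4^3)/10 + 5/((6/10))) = -1240701/65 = -19087.71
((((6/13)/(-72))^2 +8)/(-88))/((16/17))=-300883/3115008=-0.10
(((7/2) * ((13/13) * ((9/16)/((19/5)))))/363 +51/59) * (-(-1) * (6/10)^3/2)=0.09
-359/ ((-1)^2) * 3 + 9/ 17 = -1076.47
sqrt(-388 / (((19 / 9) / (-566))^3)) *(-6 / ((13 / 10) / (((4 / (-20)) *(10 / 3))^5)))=724480 *sqrt(1043138) / 14079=52556.38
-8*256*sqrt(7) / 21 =-2048*sqrt(7) / 21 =-258.02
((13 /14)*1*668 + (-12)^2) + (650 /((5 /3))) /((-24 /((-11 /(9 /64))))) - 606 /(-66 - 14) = 5148289 /2520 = 2042.97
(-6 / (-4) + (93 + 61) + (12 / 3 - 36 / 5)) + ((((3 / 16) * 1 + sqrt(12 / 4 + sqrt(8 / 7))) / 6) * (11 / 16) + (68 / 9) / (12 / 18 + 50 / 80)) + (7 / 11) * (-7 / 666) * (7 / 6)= 11 * sqrt(14 * sqrt(14) + 147) / 672 + 137932027637 / 872087040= 158.39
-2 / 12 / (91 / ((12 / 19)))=-2 / 1729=-0.00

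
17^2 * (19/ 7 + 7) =19652/ 7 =2807.43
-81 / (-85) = 81 / 85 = 0.95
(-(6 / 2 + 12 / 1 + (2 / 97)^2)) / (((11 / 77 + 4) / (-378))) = 373453794 / 272861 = 1368.66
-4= -4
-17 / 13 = -1.31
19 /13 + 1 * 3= 58 /13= 4.46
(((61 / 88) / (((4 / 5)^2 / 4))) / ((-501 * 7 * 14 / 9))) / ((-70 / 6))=2745 / 40325824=0.00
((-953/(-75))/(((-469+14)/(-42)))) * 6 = 11436/1625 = 7.04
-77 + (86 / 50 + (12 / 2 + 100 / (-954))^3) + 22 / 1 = 411322547644 / 2713283325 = 151.60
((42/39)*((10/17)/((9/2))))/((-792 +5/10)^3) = -2240/7890009528843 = -0.00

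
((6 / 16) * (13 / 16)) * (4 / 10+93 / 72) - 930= -4758961 / 5120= -929.48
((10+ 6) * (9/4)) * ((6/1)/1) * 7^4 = 518616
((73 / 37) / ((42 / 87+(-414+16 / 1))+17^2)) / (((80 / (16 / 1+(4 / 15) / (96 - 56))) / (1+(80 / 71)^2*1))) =-58153653397 / 7043627988000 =-0.01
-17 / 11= -1.55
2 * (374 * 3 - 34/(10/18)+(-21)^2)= 3003.60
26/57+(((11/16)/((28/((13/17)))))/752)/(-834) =0.46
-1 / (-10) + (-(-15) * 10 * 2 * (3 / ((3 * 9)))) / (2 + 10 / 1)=259 / 90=2.88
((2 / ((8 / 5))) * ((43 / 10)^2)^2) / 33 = 3418801 / 264000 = 12.95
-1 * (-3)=3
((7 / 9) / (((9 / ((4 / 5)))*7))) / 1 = 4 / 405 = 0.01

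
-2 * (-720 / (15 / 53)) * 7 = 35616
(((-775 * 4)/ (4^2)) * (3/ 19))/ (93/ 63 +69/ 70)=-244125/ 19646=-12.43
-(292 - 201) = -91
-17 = -17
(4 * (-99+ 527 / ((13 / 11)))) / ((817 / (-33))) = -595320 / 10621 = -56.05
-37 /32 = -1.16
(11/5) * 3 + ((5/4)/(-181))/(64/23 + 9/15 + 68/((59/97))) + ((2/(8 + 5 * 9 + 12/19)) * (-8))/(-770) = 1465085414367229/221971624565460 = 6.60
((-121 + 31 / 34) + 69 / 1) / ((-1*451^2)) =1737 / 6915634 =0.00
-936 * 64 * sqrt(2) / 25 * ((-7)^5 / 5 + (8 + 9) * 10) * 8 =7647105024 * sqrt(2) / 125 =86517117.10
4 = 4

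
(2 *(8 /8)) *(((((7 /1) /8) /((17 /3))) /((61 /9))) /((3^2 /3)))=63 /4148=0.02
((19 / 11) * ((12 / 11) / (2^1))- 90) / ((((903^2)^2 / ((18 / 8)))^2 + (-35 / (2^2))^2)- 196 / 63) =-1551744 / 1521545096227025281657550921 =-0.00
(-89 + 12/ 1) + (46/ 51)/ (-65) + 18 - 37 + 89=-23251/ 3315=-7.01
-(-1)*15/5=3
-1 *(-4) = 4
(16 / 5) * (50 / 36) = 40 / 9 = 4.44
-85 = -85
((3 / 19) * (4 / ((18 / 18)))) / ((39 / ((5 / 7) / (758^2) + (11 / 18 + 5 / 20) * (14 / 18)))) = 0.01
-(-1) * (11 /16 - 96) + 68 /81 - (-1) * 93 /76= -2296171 /24624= -93.25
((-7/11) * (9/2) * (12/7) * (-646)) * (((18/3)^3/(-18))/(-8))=52326/11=4756.91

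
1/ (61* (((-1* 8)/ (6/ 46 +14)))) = -325/ 11224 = -0.03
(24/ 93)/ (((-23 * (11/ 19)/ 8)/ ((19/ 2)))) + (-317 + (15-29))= -2607585/ 7843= -332.47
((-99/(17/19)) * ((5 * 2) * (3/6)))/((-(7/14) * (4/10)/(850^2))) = 1998562500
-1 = -1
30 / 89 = 0.34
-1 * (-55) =55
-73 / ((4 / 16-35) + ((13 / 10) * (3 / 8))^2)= 2.12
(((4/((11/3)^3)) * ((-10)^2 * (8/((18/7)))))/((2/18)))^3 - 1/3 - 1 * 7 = 82959541597150798/7073843073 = 11727648.00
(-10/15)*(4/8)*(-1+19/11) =-8/33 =-0.24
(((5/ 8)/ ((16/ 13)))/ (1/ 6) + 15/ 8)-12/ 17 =4587/ 1088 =4.22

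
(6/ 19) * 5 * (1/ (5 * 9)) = 0.04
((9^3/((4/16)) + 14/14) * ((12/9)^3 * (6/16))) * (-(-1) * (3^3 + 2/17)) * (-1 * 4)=-43031584/153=-281252.18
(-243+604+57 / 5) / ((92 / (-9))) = -8379 / 230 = -36.43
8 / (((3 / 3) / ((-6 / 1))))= -48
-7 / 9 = -0.78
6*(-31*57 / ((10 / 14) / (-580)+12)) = -8608824 / 9743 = -883.59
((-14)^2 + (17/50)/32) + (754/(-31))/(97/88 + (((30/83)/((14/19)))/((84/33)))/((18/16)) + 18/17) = 391874936755671/2111594660800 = 185.58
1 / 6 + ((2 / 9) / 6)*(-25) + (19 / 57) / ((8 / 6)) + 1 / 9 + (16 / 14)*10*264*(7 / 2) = 1140437 / 108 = 10559.60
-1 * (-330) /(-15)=-22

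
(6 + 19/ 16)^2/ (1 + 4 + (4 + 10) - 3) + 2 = 21417/ 4096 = 5.23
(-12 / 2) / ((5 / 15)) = -18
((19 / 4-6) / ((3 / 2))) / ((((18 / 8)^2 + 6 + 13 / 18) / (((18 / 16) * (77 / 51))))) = -3465 / 28849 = -0.12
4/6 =2/3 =0.67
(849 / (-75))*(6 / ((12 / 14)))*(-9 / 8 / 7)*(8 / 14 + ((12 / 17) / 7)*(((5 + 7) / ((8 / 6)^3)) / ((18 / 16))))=155367 / 11900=13.06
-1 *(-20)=20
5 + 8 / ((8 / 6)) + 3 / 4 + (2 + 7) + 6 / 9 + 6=329 / 12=27.42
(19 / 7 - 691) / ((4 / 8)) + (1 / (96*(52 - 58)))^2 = -3196993529 / 2322432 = -1376.57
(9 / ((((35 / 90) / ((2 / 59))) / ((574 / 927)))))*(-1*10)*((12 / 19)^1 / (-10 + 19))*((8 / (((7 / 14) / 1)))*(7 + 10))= -10705920 / 115463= -92.72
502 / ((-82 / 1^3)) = -251 / 41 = -6.12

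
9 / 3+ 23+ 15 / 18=161 / 6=26.83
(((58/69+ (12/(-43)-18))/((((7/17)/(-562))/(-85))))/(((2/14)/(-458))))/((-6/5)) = -48110079407000/8901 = -5405019594.09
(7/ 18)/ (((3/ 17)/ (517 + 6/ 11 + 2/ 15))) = 10164623/ 8910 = 1140.81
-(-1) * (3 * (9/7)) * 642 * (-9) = -156006/7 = -22286.57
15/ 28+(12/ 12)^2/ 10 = 89/ 140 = 0.64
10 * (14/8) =35/2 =17.50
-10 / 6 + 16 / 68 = -73 / 51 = -1.43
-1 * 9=-9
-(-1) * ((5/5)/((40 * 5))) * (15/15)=1/200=0.00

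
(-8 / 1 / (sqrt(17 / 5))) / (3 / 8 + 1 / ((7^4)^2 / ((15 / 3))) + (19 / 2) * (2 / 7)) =-368947264 * sqrt(85) / 2422040643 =-1.40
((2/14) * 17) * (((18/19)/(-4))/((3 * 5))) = -51/1330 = -0.04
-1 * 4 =-4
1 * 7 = 7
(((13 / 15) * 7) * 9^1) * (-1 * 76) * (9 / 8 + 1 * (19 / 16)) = -191919 / 20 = -9595.95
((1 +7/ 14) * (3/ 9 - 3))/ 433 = -4/ 433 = -0.01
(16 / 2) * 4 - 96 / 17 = 448 / 17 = 26.35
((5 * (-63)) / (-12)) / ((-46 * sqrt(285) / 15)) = -105 * sqrt(285) / 3496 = -0.51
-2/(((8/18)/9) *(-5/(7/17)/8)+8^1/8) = -2268/1049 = -2.16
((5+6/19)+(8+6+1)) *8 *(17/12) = 13124/57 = 230.25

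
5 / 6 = 0.83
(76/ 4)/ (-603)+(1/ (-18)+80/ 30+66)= 27569/ 402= 68.58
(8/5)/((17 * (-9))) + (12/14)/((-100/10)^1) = -103/1071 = -0.10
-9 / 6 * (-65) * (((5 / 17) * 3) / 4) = 2925 / 136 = 21.51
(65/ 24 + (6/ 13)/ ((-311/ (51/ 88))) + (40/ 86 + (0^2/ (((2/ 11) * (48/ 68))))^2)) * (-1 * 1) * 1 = -145609601/ 45896136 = -3.17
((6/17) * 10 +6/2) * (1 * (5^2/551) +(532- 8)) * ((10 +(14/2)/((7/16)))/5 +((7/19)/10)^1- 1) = 5160233379/355946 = 14497.24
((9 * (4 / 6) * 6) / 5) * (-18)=-648 / 5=-129.60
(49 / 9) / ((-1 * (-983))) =49 / 8847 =0.01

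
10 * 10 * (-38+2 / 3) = -11200 / 3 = -3733.33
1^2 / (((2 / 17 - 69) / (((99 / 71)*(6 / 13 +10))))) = -0.21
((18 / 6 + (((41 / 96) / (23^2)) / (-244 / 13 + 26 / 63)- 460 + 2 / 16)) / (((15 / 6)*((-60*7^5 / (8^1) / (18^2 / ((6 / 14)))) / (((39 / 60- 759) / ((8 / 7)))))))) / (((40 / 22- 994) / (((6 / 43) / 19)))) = 9188802408803391 / 1706929089159728000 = 0.01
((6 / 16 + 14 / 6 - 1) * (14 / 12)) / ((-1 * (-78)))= 287 / 11232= 0.03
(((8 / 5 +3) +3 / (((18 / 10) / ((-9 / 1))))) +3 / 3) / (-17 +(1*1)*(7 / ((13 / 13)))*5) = -47 / 90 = -0.52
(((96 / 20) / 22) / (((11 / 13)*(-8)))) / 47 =-39 / 56870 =-0.00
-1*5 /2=-5 /2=-2.50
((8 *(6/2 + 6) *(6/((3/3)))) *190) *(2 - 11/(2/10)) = -4350240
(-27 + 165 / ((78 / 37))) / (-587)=-1333 / 15262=-0.09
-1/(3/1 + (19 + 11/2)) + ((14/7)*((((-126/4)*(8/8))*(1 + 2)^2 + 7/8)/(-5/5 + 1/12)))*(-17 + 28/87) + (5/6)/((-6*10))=-1181061731/114840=-10284.41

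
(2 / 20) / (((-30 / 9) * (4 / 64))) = -12 / 25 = -0.48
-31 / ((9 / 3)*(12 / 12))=-31 / 3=-10.33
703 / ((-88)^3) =-703 / 681472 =-0.00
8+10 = 18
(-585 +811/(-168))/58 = -99091/9744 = -10.17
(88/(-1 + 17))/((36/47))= 517/72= 7.18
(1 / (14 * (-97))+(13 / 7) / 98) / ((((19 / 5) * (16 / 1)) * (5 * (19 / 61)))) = 18483 / 96086648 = 0.00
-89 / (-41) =89 / 41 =2.17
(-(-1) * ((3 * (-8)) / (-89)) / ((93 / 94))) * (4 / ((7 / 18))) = 54144 / 19313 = 2.80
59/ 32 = 1.84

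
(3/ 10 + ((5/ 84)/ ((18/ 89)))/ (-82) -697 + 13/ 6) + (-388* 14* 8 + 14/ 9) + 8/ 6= -27368009969/ 619920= -44147.65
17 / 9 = 1.89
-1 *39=-39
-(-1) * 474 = 474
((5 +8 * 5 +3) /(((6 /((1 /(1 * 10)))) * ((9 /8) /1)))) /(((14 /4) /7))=1.42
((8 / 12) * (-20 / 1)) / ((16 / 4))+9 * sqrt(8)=22.12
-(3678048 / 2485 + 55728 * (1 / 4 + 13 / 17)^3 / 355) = -16058075445 / 9767044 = -1644.11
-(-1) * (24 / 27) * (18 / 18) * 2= 16 / 9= 1.78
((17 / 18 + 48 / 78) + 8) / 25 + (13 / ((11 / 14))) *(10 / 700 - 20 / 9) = -2326183 / 64350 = -36.15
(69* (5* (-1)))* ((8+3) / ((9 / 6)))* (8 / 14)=-10120 / 7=-1445.71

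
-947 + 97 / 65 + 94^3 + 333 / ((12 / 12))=829971.49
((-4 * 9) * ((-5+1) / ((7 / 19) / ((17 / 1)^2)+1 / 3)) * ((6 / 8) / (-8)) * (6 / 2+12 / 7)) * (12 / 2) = -44032329 / 38584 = -1141.21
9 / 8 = 1.12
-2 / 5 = -0.40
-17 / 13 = -1.31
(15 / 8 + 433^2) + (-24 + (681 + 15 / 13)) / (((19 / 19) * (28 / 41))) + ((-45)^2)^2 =3122449949 / 728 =4289079.60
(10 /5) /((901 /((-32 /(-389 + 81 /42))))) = 896 /4882519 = 0.00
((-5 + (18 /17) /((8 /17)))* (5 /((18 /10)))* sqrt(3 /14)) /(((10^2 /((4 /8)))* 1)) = -11* sqrt(42) /4032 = -0.02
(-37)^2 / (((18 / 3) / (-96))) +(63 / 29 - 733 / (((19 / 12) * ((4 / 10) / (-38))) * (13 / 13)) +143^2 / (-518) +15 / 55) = 3641763201 / 165242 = 22038.97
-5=-5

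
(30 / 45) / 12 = 1 / 18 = 0.06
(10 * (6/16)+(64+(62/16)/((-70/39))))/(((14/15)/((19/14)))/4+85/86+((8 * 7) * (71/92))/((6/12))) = 2070636663/2765278712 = 0.75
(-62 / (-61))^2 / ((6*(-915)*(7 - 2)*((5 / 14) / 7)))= -188356 / 255353625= -0.00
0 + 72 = 72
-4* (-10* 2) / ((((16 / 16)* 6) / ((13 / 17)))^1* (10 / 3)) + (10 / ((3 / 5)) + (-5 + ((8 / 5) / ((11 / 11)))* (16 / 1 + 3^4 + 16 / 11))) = 483169 / 2805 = 172.25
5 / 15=1 / 3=0.33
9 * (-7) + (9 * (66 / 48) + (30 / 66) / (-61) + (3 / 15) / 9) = -12225407 / 241560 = -50.61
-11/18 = -0.61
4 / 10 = 2 / 5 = 0.40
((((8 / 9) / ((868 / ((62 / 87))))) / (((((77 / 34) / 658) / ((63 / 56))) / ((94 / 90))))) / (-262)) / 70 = -37553 / 2764342350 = -0.00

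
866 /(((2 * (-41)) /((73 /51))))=-31609 /2091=-15.12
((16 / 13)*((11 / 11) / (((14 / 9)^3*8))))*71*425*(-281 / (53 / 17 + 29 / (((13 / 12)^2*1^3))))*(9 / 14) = -8006.09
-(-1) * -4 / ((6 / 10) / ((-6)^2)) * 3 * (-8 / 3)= 1920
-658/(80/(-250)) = 8225/4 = 2056.25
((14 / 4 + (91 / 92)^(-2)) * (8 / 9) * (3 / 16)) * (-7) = -5.28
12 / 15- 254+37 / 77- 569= -316362 / 385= -821.72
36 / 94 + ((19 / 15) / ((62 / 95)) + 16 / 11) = 363337 / 96162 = 3.78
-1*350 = -350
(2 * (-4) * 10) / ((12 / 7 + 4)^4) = -2401 / 32000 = -0.08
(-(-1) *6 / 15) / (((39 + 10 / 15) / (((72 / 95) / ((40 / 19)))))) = 54 / 14875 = 0.00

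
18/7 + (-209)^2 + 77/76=23240199/532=43684.58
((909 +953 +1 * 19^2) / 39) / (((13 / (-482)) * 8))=-13737 / 52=-264.17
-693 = -693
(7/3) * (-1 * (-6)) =14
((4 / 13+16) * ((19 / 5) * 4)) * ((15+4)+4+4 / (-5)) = 5502.87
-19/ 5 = -3.80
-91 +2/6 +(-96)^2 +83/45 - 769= 376118/45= 8358.18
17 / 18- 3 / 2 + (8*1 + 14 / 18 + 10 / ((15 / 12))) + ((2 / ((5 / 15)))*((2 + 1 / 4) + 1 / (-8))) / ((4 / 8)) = 751 / 18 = 41.72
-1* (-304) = 304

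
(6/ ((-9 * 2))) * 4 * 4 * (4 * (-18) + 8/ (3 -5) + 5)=1136/ 3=378.67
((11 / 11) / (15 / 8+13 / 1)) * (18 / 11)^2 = 2592 / 14399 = 0.18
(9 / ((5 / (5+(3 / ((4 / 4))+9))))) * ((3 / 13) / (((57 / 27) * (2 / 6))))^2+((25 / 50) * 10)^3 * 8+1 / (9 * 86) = 236882101787 / 236104830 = 1003.29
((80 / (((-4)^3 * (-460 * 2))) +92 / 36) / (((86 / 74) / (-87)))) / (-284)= 18173401 / 26964096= 0.67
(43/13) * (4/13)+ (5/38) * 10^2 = 45518/3211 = 14.18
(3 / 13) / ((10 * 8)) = 3 / 1040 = 0.00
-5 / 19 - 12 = -12.26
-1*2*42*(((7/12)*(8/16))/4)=-49/8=-6.12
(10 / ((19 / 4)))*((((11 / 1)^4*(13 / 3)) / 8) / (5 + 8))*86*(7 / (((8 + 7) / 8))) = 70511056 / 171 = 412345.36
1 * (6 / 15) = 2 / 5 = 0.40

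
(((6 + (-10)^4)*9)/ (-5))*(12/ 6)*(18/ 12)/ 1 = -270162/ 5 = -54032.40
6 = 6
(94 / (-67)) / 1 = -94 / 67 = -1.40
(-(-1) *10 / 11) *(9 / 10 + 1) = 19 / 11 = 1.73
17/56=0.30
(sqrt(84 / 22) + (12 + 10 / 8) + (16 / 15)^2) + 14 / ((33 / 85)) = sqrt(462) / 11 + 499439 / 9900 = 52.40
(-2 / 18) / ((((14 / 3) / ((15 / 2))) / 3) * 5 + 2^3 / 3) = -3 / 100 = -0.03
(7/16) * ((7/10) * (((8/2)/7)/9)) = 7/360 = 0.02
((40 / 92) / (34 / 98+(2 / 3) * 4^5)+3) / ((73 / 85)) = 3.49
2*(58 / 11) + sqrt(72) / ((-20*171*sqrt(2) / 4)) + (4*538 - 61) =6588323 / 3135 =2101.54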